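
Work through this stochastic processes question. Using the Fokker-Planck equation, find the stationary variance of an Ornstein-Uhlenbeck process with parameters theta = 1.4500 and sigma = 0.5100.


Stationary variance = sigma^2 / (2*theta)
= 0.5100^2 / (2*1.4500)
= 0.2601 / 2.9000
= 0.0897

0.0897


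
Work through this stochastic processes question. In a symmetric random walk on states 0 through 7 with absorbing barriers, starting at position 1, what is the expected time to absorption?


For symmetric RW on 0,...,N with absorbing barriers, E(i) = i*(N-i)
E(1) = 1 * 6 = 6

6


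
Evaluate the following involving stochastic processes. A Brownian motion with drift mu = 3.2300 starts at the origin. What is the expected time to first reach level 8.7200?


Expected first passage time = a/mu
= 8.7200/3.2300
= 2.6997

2.6997


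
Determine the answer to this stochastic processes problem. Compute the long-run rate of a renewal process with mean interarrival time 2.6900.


Long-run renewal rate = 1/E(X)
= 1/2.6900
= 0.3717

0.3717


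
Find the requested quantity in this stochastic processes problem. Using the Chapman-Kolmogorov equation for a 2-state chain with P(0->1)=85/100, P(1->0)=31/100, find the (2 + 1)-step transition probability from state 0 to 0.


P^3 = P^2 * P^1
Computing via matrix multiplication of the transition matrix.
Entry (0,0) of P^3 = 0.2642

0.2642


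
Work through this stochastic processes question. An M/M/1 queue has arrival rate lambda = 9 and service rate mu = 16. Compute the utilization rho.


rho = lambda/mu
= 9/16
= 0.5625

0.5625


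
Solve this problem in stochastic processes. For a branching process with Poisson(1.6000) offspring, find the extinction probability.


Since mu = 1.6000 > 1, extinction prob q < 1.
Solve s = exp(mu*(s-1)) iteratively.
q = 0.3580

0.3580


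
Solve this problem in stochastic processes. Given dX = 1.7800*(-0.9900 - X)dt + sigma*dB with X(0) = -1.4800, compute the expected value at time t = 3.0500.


E[X(t)] = mu + (X(0) - mu)*exp(-theta*t)
= -0.9900 + (-1.4800 - -0.9900)*exp(-1.7800*3.0500)
= -0.9900 + -0.4900 * 0.0044
= -0.9921

-0.9921


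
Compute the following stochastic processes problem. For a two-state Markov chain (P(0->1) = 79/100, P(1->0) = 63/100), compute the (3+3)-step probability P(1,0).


P^6 = P^3 * P^3
Computing via matrix multiplication of the transition matrix.
Entry (1,0) of P^6 = 0.4412

0.4412


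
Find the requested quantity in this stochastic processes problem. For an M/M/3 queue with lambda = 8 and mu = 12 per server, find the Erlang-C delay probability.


a = lambda/mu = 0.6667
rho = a/c = 0.2222
Erlang-C formula applied:
C(c,a) = 0.0325

0.0325


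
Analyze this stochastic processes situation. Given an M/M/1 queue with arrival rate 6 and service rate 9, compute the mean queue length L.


rho = 6/9 = 0.6667
L = rho/(1-rho)
= 0.6667/0.3333
= 2.0000

2.0000


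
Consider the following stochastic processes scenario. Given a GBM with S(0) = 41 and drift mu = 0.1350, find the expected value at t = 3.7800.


E[S(t)] = S(0) * exp(mu * t)
= 41 * exp(0.1350 * 3.7800)
= 41 * 1.6658
= 68.2974

68.2974


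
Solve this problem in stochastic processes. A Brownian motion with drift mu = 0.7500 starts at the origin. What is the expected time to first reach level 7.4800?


Expected first passage time = a/mu
= 7.4800/0.7500
= 9.9733

9.9733


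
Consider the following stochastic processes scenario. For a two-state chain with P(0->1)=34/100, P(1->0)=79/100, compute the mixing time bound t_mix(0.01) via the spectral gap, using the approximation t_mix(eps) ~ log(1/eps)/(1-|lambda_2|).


lambda_2 = |1 - p01 - p10| = |1 - 0.3400 - 0.7900| = 0.1300
t_mix ~ log(1/eps)/(1 - |lambda_2|)
= log(100)/(1 - 0.1300) = 4.6052/0.8700
= 5.2933

5.2933


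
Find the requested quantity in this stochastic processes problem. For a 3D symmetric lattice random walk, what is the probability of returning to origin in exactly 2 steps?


P(return in 2 steps) = P(reverse first step) = 1/(2d)
= 1/6
= 0.1667

0.1667


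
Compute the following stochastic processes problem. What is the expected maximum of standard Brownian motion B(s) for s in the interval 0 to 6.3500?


E(max B(s)) = sqrt(2t/pi)
= sqrt(2*6.3500/pi)
= sqrt(4.0425)
= 2.0106

2.0106


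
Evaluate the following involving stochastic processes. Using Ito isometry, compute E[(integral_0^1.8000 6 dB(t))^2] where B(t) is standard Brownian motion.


By Ito isometry: E[(int f dB)^2] = int f^2 dt
= 6^2 * 1.8000
= 36 * 1.8000 = 64.8000

64.8000


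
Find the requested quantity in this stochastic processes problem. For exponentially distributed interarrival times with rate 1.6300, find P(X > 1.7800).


P(X > t) = exp(-lambda * t)
= exp(-1.6300 * 1.7800)
= exp(-2.9014) = 0.0549

0.0549


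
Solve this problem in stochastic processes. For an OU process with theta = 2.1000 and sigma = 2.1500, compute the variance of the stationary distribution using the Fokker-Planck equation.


Stationary variance = sigma^2 / (2*theta)
= 2.1500^2 / (2*2.1000)
= 4.6225 / 4.2000
= 1.1006

1.1006


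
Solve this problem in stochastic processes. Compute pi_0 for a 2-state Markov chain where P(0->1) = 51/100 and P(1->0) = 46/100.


Stationary distribution: pi_0 = p10/(p01+p10), pi_1 = p01/(p01+p10)
p01 = 0.5100, p10 = 0.4600
pi_0 = 0.4742

0.4742


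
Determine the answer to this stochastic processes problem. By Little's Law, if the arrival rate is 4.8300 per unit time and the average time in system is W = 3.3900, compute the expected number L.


Little's Law: L = lambda * W
= 4.8300 * 3.3900
= 16.3737

16.3737


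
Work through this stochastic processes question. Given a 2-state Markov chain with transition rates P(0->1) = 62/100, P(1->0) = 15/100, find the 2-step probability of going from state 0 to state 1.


Computing P^2 by matrix multiplication.
P = [[0.3800, 0.6200], [0.1500, 0.8500]]
After raising P to the power 2:
P^2(0,1) = 0.7626

0.7626


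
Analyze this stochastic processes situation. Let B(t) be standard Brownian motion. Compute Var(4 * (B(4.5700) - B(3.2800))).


Var(alpha*(B(t)-B(s))) = alpha^2 * (t-s)
= 4^2 * (4.5700 - 3.2800)
= 16 * 1.2900
= 20.6400

20.6400


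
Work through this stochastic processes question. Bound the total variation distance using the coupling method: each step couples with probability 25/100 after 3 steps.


TV distance bound <= (1-delta)^n
= (1 - 0.2500)^3
= 0.7500^3
= 0.4219

0.4219


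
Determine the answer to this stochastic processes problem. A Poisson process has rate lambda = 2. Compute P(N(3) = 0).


P(N(t)=k) = (lambda*t)^k * exp(-lambda*t) / k!
lambda*t = 6
= 6^0 * exp(-6) / 0!
= 1 * 0.0025 / 1
= 0.0025

0.0025


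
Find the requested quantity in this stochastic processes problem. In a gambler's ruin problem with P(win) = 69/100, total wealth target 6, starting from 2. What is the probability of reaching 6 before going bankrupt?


Gambler's ruin formula:
r = q/p = 0.3100/0.6900 = 0.4493
P(win) = (1 - r^i)/(1 - r^N)
= (1 - 0.4493^2)/(1 - 0.4493^6)
= 0.8048

0.8048


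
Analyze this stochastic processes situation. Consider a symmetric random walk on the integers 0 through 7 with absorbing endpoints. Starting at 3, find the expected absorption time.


For symmetric RW on 0,...,N with absorbing barriers, E(i) = i*(N-i)
E(3) = 3 * 4 = 12

12


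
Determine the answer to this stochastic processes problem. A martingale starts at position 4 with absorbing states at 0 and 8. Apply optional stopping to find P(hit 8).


By optional stopping theorem: E(M at tau) = M(0) = 4
P(hit 8)*8 + P(hit 0)*0 = 4
P(hit 8) = (4 - 0)/(8 - 0) = 1/2 = 0.5000

0.5000


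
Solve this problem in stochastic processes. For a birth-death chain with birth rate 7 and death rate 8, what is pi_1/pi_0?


For birth-death process, pi_n/pi_0 = (lambda/mu)^n
= (7/8)^1
= 0.8750

0.8750


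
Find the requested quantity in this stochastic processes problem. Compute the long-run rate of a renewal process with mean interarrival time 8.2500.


Long-run renewal rate = 1/E(X)
= 1/8.2500
= 0.1212

0.1212


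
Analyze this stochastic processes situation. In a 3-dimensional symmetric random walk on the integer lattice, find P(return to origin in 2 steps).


P(return in 2 steps) = P(reverse first step) = 1/(2d)
= 1/6
= 0.1667

0.1667


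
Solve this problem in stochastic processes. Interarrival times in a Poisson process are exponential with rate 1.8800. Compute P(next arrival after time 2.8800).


P(X > t) = exp(-lambda * t)
= exp(-1.8800 * 2.8800)
= exp(-5.4144) = 0.0045

0.0045


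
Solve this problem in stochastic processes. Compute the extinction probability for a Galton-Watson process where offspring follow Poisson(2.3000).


Since mu = 2.3000 > 1, extinction prob q < 1.
Solve s = exp(mu*(s-1)) iteratively.
q = 0.1376

0.1376


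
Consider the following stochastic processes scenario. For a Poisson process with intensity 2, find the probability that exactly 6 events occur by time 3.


P(N(t)=k) = (lambda*t)^k * exp(-lambda*t) / k!
lambda*t = 6
= 6^6 * exp(-6) / 6!
= 46656 * 0.0025 / 720
= 0.1606

0.1606


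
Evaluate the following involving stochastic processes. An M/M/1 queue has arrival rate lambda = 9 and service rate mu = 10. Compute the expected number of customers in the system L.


rho = 9/10 = 0.9000
L = rho/(1-rho)
= 0.9000/0.1000
= 9.0000

9.0000


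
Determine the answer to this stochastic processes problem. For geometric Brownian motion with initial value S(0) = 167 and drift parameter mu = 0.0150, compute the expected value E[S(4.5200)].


E[S(t)] = S(0) * exp(mu * t)
= 167 * exp(0.0150 * 4.5200)
= 167 * 1.0702
= 178.7153

178.7153


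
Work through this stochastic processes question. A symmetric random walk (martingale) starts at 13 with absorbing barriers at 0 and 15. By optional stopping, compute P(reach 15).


By optional stopping theorem: E(M at tau) = M(0) = 13
P(hit 15)*15 + P(hit 0)*0 = 13
P(hit 15) = (13 - 0)/(15 - 0) = 13/15 = 0.8667

0.8667


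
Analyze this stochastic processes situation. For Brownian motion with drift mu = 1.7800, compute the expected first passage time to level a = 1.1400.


Expected first passage time = a/mu
= 1.1400/1.7800
= 0.6404

0.6404


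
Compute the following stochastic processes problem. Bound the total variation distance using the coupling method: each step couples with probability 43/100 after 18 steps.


TV distance bound <= (1-delta)^n
= (1 - 0.4300)^18
= 0.5700^18
= 4.0341e-05

4.0341e-05


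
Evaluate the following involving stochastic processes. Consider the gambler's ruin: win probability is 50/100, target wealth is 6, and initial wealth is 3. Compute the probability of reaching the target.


p = 1/2: P(win) = i/N = 3/6
= 0.5000

0.5000


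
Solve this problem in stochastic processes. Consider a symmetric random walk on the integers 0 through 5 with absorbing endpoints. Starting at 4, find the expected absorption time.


For symmetric RW on 0,...,N with absorbing barriers, E(i) = i*(N-i)
E(4) = 4 * 1 = 4

4


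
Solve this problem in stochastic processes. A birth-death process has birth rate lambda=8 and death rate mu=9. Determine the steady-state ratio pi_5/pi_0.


For birth-death process, pi_n/pi_0 = (lambda/mu)^n
= (8/9)^5
= 0.5549

0.5549


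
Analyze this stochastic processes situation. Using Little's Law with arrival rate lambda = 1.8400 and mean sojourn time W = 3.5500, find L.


Little's Law: L = lambda * W
= 1.8400 * 3.5500
= 6.5320

6.5320


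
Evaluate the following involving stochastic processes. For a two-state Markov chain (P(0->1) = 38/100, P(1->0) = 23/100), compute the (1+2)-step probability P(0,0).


P^3 = P^1 * P^2
Computing via matrix multiplication of the transition matrix.
Entry (0,0) of P^3 = 0.4140

0.4140


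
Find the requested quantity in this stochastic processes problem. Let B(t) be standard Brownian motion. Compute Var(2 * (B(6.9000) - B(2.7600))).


Var(alpha*(B(t)-B(s))) = alpha^2 * (t-s)
= 2^2 * (6.9000 - 2.7600)
= 4 * 4.1400
= 16.5600

16.5600


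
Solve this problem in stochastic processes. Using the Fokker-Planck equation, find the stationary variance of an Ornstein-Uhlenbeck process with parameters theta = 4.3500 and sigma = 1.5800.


Stationary variance = sigma^2 / (2*theta)
= 1.5800^2 / (2*4.3500)
= 2.4964 / 8.7000
= 0.2869

0.2869


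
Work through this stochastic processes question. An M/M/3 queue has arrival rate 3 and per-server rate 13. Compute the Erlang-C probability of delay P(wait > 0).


a = lambda/mu = 0.2308
rho = a/c = 0.0769
Erlang-C formula applied:
C(c,a) = 0.0018

0.0018


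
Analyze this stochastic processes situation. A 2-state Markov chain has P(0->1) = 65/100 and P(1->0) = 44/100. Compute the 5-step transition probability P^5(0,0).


Computing P^5 by matrix multiplication.
P = [[0.3500, 0.6500], [0.4400, 0.5600]]
After raising P to the power 5:
P^5(0,0) = 0.4037

0.4037


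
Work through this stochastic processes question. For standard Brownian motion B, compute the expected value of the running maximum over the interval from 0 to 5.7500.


E(max B(s)) = sqrt(2t/pi)
= sqrt(2*5.7500/pi)
= sqrt(3.6606)
= 1.9133

1.9133


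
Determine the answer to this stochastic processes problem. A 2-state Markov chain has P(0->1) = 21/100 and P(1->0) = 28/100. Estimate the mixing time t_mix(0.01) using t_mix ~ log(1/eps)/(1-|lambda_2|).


lambda_2 = |1 - p01 - p10| = |1 - 0.2100 - 0.2800| = 0.5100
t_mix ~ log(1/eps)/(1 - |lambda_2|)
= log(100)/(1 - 0.5100) = 4.6052/0.4900
= 9.3983

9.3983


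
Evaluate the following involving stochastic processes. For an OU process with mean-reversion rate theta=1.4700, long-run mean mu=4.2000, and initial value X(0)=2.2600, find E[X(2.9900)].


E[X(t)] = mu + (X(0) - mu)*exp(-theta*t)
= 4.2000 + (2.2600 - 4.2000)*exp(-1.4700*2.9900)
= 4.2000 + -1.9400 * 0.0123
= 4.1761

4.1761


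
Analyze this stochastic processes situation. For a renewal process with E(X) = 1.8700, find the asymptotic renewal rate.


Long-run renewal rate = 1/E(X)
= 1/1.8700
= 0.5348

0.5348


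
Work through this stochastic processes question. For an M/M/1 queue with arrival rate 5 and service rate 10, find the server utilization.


rho = lambda/mu
= 5/10
= 0.5000

0.5000


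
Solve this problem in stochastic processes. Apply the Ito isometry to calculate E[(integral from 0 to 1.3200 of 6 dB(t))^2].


By Ito isometry: E[(int f dB)^2] = int f^2 dt
= 6^2 * 1.3200
= 36 * 1.3200 = 47.5200

47.5200


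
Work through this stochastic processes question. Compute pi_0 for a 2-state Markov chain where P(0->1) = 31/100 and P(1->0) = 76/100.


Stationary distribution: pi_0 = p10/(p01+p10), pi_1 = p01/(p01+p10)
p01 = 0.3100, p10 = 0.7600
pi_0 = 0.7103

0.7103


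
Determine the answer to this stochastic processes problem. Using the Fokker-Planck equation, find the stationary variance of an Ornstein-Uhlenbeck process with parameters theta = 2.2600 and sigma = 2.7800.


Stationary variance = sigma^2 / (2*theta)
= 2.7800^2 / (2*2.2600)
= 7.7284 / 4.5200
= 1.7098

1.7098


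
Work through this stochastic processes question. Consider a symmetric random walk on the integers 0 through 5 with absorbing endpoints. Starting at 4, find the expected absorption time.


For symmetric RW on 0,...,N with absorbing barriers, E(i) = i*(N-i)
E(4) = 4 * 1 = 4

4


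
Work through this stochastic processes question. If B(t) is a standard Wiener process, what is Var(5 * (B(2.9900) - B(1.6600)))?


Var(alpha*(B(t)-B(s))) = alpha^2 * (t-s)
= 5^2 * (2.9900 - 1.6600)
= 25 * 1.3300
= 33.2500

33.2500


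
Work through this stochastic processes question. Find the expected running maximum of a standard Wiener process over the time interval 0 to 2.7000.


E(max B(s)) = sqrt(2t/pi)
= sqrt(2*2.7000/pi)
= sqrt(1.7189)
= 1.3111

1.3111


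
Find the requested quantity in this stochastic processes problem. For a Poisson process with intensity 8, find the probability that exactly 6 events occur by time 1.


P(N(t)=k) = (lambda*t)^k * exp(-lambda*t) / k!
lambda*t = 8
= 8^6 * exp(-8) / 6!
= 262144 * 3.3546e-04 / 720
= 0.1221

0.1221


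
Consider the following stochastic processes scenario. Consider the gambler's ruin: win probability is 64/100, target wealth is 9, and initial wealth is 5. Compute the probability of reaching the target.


Gambler's ruin formula:
r = q/p = 0.3600/0.6400 = 0.5625
P(win) = (1 - r^i)/(1 - r^N)
= (1 - 0.5625^5)/(1 - 0.5625^9)
= 0.9490

0.9490


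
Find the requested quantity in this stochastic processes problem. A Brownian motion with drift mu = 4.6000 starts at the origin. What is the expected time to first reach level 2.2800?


Expected first passage time = a/mu
= 2.2800/4.6000
= 0.4957

0.4957


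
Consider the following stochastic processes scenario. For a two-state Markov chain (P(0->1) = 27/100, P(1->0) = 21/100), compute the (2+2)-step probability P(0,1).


P^4 = P^2 * P^2
Computing via matrix multiplication of the transition matrix.
Entry (0,1) of P^4 = 0.5214

0.5214


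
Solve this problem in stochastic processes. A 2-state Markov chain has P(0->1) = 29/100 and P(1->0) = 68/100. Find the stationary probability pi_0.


Stationary distribution: pi_0 = p10/(p01+p10), pi_1 = p01/(p01+p10)
p01 = 0.2900, p10 = 0.6800
pi_0 = 0.7010

0.7010


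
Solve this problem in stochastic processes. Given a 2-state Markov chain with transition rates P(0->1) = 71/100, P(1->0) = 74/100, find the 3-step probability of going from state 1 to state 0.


Computing P^3 by matrix multiplication.
P = [[0.2900, 0.7100], [0.7400, 0.2600]]
After raising P to the power 3:
P^3(1,0) = 0.5569

0.5569


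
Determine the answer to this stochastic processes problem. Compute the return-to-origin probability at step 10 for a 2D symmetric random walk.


P = C(10,5)^2 / 4^10
= 252^2 / 1048576
= 63504 / 1048576
= 0.0606

0.0606


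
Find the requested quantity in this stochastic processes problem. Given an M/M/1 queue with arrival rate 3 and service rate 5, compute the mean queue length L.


rho = 3/5 = 0.6000
L = rho/(1-rho)
= 0.6000/0.4000
= 1.5000

1.5000


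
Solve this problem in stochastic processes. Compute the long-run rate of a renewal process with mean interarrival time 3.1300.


Long-run renewal rate = 1/E(X)
= 1/3.1300
= 0.3195

0.3195


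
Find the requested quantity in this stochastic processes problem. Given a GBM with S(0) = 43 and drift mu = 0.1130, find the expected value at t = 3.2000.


E[S(t)] = S(0) * exp(mu * t)
= 43 * exp(0.1130 * 3.2000)
= 43 * 1.4356
= 61.7319

61.7319


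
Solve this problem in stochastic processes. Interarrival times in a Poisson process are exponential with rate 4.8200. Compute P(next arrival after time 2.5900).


P(X > t) = exp(-lambda * t)
= exp(-4.8200 * 2.5900)
= exp(-12.4838) = 3.7875e-06

3.7875e-06


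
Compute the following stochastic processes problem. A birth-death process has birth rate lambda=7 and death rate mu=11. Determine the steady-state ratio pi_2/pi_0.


For birth-death process, pi_n/pi_0 = (lambda/mu)^n
= (7/11)^2
= 0.4050

0.4050


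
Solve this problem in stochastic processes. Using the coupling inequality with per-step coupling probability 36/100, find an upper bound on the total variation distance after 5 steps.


TV distance bound <= (1-delta)^n
= (1 - 0.3600)^5
= 0.6400^5
= 0.1074

0.1074


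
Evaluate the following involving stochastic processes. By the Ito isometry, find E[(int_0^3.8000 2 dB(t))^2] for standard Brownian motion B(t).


By Ito isometry: E[(int f dB)^2] = int f^2 dt
= 2^2 * 3.8000
= 4 * 3.8000 = 15.2000

15.2000


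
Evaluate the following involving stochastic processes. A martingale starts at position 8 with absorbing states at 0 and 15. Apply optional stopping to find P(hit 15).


By optional stopping theorem: E(M at tau) = M(0) = 8
P(hit 15)*15 + P(hit 0)*0 = 8
P(hit 15) = (8 - 0)/(15 - 0) = 8/15 = 0.5333

0.5333


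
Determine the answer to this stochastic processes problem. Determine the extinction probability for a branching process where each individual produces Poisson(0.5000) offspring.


Since mu = 0.5000 <= 1, extinction probability = 1.

1.0000


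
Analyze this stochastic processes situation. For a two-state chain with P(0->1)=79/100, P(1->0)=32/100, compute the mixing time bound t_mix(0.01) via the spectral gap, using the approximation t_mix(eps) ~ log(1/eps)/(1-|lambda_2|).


lambda_2 = |1 - p01 - p10| = |1 - 0.7900 - 0.3200| = 0.1100
t_mix ~ log(1/eps)/(1 - |lambda_2|)
= log(100)/(1 - 0.1100) = 4.6052/0.8900
= 5.1743

5.1743


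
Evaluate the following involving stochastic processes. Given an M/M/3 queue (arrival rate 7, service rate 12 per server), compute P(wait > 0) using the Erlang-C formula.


a = lambda/mu = 0.5833
rho = a/c = 0.1944
Erlang-C formula applied:
C(c,a) = 0.0229

0.0229


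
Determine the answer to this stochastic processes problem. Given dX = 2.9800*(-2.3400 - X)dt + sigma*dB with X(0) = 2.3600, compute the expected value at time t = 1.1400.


E[X(t)] = mu + (X(0) - mu)*exp(-theta*t)
= -2.3400 + (2.3600 - -2.3400)*exp(-2.9800*1.1400)
= -2.3400 + 4.7000 * 0.0335
= -2.1827

-2.1827


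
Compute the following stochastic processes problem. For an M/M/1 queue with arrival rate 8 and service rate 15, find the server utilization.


rho = lambda/mu
= 8/15
= 0.5333

0.5333


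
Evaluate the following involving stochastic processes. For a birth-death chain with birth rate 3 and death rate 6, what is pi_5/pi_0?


For birth-death process, pi_n/pi_0 = (lambda/mu)^n
= (3/6)^5
= 0.0312

0.0312


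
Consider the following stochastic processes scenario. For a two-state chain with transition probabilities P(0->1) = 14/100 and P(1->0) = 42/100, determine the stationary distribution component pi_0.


Stationary distribution: pi_0 = p10/(p01+p10), pi_1 = p01/(p01+p10)
p01 = 0.1400, p10 = 0.4200
pi_0 = 0.7500

0.7500


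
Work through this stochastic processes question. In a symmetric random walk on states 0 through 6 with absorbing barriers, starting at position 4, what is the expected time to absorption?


For symmetric RW on 0,...,N with absorbing barriers, E(i) = i*(N-i)
E(4) = 4 * 2 = 8

8


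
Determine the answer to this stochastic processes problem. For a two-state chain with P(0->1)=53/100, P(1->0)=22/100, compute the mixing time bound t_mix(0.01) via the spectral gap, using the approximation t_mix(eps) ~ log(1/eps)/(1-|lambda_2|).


lambda_2 = |1 - p01 - p10| = |1 - 0.5300 - 0.2200| = 0.2500
t_mix ~ log(1/eps)/(1 - |lambda_2|)
= log(100)/(1 - 0.2500) = 4.6052/0.7500
= 6.1402

6.1402


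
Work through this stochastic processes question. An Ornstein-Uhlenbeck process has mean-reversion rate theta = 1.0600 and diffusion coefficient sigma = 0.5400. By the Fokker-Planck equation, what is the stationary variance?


Stationary variance = sigma^2 / (2*theta)
= 0.5400^2 / (2*1.0600)
= 0.2916 / 2.1200
= 0.1375

0.1375


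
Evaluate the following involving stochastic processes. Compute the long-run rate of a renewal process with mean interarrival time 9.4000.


Long-run renewal rate = 1/E(X)
= 1/9.4000
= 0.1064

0.1064


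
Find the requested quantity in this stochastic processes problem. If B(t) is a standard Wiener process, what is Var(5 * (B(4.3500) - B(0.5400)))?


Var(alpha*(B(t)-B(s))) = alpha^2 * (t-s)
= 5^2 * (4.3500 - 0.5400)
= 25 * 3.8100
= 95.2500

95.2500


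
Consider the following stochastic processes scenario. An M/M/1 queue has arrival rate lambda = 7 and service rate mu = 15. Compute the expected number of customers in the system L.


rho = 7/15 = 0.4667
L = rho/(1-rho)
= 0.4667/0.5333
= 0.8750

0.8750


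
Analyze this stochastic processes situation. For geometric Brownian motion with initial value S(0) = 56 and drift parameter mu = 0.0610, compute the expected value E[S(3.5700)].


E[S(t)] = S(0) * exp(mu * t)
= 56 * exp(0.0610 * 3.5700)
= 56 * 1.2433
= 69.6249

69.6249


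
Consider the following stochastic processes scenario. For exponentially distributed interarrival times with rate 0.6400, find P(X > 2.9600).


P(X > t) = exp(-lambda * t)
= exp(-0.6400 * 2.9600)
= exp(-1.8944) = 0.1504

0.1504


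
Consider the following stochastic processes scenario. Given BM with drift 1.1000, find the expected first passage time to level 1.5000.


Expected first passage time = a/mu
= 1.5000/1.1000
= 1.3636

1.3636


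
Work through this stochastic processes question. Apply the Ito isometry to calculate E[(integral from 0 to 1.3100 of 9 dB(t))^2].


By Ito isometry: E[(int f dB)^2] = int f^2 dt
= 9^2 * 1.3100
= 81 * 1.3100 = 106.1100

106.1100


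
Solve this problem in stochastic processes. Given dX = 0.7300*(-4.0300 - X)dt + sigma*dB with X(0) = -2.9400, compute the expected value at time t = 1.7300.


E[X(t)] = mu + (X(0) - mu)*exp(-theta*t)
= -4.0300 + (-2.9400 - -4.0300)*exp(-0.7300*1.7300)
= -4.0300 + 1.0900 * 0.2828
= -3.7217

-3.7217


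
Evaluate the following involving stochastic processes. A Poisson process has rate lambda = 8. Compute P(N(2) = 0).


P(N(t)=k) = (lambda*t)^k * exp(-lambda*t) / k!
lambda*t = 16
= 16^0 * exp(-16) / 0!
= 1 * 1.1254e-07 / 1
= 1.1254e-07

1.1254e-07


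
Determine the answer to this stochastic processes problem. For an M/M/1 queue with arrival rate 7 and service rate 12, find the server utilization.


rho = lambda/mu
= 7/12
= 0.5833

0.5833


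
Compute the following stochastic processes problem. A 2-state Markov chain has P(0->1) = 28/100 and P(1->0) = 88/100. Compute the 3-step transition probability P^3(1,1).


Computing P^3 by matrix multiplication.
P = [[0.7200, 0.2800], [0.8800, 0.1200]]
After raising P to the power 3:
P^3(1,1) = 0.2383

0.2383


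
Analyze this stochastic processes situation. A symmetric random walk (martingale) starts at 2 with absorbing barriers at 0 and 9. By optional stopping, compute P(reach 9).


By optional stopping theorem: E(M at tau) = M(0) = 2
P(hit 9)*9 + P(hit 0)*0 = 2
P(hit 9) = (2 - 0)/(9 - 0) = 2/9 = 0.2222

0.2222


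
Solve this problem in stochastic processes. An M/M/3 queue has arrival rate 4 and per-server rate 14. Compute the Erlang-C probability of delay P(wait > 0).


a = lambda/mu = 0.2857
rho = a/c = 0.0952
Erlang-C formula applied:
C(c,a) = 0.0032

0.0032


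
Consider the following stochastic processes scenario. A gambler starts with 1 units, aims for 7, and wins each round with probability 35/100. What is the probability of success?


Gambler's ruin formula:
r = q/p = 0.6500/0.3500 = 1.8571
P(win) = (1 - r^i)/(1 - r^N)
= (1 - 1.8571^1)/(1 - 1.8571^7)
= 0.0114

0.0114


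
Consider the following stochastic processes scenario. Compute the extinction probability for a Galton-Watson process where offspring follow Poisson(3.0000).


Since mu = 3.0000 > 1, extinction prob q < 1.
Solve s = exp(mu*(s-1)) iteratively.
q = 0.0595

0.0595


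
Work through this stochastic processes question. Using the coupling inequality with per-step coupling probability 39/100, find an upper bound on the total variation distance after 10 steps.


TV distance bound <= (1-delta)^n
= (1 - 0.3900)^10
= 0.6100^10
= 0.0071

0.0071


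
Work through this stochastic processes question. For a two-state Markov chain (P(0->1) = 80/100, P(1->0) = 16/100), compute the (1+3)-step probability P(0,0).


P^4 = P^1 * P^3
Computing via matrix multiplication of the transition matrix.
Entry (0,0) of P^4 = 0.1667

0.1667


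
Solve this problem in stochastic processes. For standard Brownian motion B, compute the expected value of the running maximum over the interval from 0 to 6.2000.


E(max B(s)) = sqrt(2t/pi)
= sqrt(2*6.2000/pi)
= sqrt(3.9470)
= 1.9867

1.9867


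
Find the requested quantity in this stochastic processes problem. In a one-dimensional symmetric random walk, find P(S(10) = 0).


P(S(10) = 0) = C(10,5) / 4^5
= 252 / 1024
= 0.2461

0.2461


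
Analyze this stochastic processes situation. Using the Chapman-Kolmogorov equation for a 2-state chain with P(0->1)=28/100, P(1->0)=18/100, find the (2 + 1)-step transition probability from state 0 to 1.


P^3 = P^2 * P^1
Computing via matrix multiplication of the transition matrix.
Entry (0,1) of P^3 = 0.5128

0.5128


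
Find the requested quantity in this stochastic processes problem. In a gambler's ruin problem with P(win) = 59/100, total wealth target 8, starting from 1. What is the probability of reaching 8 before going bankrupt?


Gambler's ruin formula:
r = q/p = 0.4100/0.5900 = 0.6949
P(win) = (1 - r^i)/(1 - r^N)
= (1 - 0.6949^1)/(1 - 0.6949^8)
= 0.3226

0.3226


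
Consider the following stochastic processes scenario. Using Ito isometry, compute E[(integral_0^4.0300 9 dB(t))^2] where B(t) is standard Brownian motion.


By Ito isometry: E[(int f dB)^2] = int f^2 dt
= 9^2 * 4.0300
= 81 * 4.0300 = 326.4300

326.4300


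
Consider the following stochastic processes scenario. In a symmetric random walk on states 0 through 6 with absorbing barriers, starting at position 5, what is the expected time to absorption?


For symmetric RW on 0,...,N with absorbing barriers, E(i) = i*(N-i)
E(5) = 5 * 1 = 5

5


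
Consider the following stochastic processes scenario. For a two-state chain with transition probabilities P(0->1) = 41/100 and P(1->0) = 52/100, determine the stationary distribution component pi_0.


Stationary distribution: pi_0 = p10/(p01+p10), pi_1 = p01/(p01+p10)
p01 = 0.4100, p10 = 0.5200
pi_0 = 0.5591

0.5591


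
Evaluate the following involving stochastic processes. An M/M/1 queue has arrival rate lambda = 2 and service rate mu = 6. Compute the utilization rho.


rho = lambda/mu
= 2/6
= 0.3333

0.3333


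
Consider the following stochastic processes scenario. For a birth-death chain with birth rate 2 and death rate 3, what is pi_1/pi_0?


For birth-death process, pi_n/pi_0 = (lambda/mu)^n
= (2/3)^1
= 0.6667

0.6667


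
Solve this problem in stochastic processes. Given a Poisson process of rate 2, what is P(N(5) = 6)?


P(N(t)=k) = (lambda*t)^k * exp(-lambda*t) / k!
lambda*t = 10
= 10^6 * exp(-10) / 6!
= 1000000 * 4.5400e-05 / 720
= 0.0631

0.0631


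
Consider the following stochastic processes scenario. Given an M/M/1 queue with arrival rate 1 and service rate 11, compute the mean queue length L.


rho = 1/11 = 0.0909
L = rho/(1-rho)
= 0.0909/0.9091
= 0.1000

0.1000


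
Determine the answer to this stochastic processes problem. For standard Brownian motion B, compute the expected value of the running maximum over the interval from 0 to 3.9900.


E(max B(s)) = sqrt(2t/pi)
= sqrt(2*3.9900/pi)
= sqrt(2.5401)
= 1.5938

1.5938


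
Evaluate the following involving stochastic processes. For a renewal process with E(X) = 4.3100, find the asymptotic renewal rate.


Long-run renewal rate = 1/E(X)
= 1/4.3100
= 0.2320

0.2320


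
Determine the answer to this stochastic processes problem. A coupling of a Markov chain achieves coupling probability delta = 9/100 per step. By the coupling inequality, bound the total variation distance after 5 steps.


TV distance bound <= (1-delta)^n
= (1 - 0.0900)^5
= 0.9100^5
= 0.6240

0.6240


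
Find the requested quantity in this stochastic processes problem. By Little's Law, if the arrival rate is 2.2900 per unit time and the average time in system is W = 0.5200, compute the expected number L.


Little's Law: L = lambda * W
= 2.2900 * 0.5200
= 1.1908

1.1908


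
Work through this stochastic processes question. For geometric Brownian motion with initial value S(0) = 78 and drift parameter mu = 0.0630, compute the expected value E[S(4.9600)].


E[S(t)] = S(0) * exp(mu * t)
= 78 * exp(0.0630 * 4.9600)
= 78 * 1.3668
= 106.6112

106.6112


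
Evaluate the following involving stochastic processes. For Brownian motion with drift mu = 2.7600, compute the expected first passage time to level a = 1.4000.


Expected first passage time = a/mu
= 1.4000/2.7600
= 0.5072

0.5072


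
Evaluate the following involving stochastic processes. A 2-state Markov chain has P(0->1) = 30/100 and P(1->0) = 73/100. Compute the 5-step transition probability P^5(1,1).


Computing P^5 by matrix multiplication.
P = [[0.7000, 0.3000], [0.7300, 0.2700]]
After raising P to the power 5:
P^5(1,1) = 0.2913

0.2913


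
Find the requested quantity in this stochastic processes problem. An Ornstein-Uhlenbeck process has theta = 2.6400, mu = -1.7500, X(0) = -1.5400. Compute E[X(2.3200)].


E[X(t)] = mu + (X(0) - mu)*exp(-theta*t)
= -1.7500 + (-1.5400 - -1.7500)*exp(-2.6400*2.3200)
= -1.7500 + 0.2100 * 0.0022
= -1.7495

-1.7495


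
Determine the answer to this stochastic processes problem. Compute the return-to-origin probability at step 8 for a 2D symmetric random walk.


P = C(8,4)^2 / 4^8
= 70^2 / 65536
= 4900 / 65536
= 0.0748

0.0748


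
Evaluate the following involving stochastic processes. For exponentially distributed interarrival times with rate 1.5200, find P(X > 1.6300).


P(X > t) = exp(-lambda * t)
= exp(-1.5200 * 1.6300)
= exp(-2.4776) = 0.0839

0.0839


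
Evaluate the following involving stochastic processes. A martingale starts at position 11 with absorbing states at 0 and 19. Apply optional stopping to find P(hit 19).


By optional stopping theorem: E(M at tau) = M(0) = 11
P(hit 19)*19 + P(hit 0)*0 = 11
P(hit 19) = (11 - 0)/(19 - 0) = 11/19 = 0.5789

0.5789


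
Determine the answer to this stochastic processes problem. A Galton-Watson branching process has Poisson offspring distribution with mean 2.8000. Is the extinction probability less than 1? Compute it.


Since mu = 2.8000 > 1, extinction prob q < 1.
Solve s = exp(mu*(s-1)) iteratively.
q = 0.0750

0.0750


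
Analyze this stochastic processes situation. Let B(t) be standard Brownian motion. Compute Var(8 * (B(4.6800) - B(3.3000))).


Var(alpha*(B(t)-B(s))) = alpha^2 * (t-s)
= 8^2 * (4.6800 - 3.3000)
= 64 * 1.3800
= 88.3200

88.3200


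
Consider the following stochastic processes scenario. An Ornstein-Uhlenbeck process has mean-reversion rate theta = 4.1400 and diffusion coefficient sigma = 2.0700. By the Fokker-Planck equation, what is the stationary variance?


Stationary variance = sigma^2 / (2*theta)
= 2.0700^2 / (2*4.1400)
= 4.2849 / 8.2800
= 0.5175

0.5175


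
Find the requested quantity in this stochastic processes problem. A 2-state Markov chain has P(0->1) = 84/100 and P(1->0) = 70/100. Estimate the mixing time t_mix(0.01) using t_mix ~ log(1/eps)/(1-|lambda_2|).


lambda_2 = |1 - p01 - p10| = |1 - 0.8400 - 0.7000| = 0.5400
t_mix ~ log(1/eps)/(1 - |lambda_2|)
= log(100)/(1 - 0.5400) = 4.6052/0.4600
= 10.0112

10.0112


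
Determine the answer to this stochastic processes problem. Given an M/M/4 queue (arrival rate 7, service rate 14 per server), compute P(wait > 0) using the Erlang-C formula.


a = lambda/mu = 0.5000
rho = a/c = 0.1250
Erlang-C formula applied:
C(c,a) = 0.0018

0.0018


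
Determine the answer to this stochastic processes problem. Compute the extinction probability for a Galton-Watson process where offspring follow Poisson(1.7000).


Since mu = 1.7000 > 1, extinction prob q < 1.
Solve s = exp(mu*(s-1)) iteratively.
q = 0.3088

0.3088


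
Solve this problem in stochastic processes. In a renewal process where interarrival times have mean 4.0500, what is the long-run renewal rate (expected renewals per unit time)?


Long-run renewal rate = 1/E(X)
= 1/4.0500
= 0.2469

0.2469


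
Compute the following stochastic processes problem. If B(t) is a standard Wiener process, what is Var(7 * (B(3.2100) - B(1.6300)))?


Var(alpha*(B(t)-B(s))) = alpha^2 * (t-s)
= 7^2 * (3.2100 - 1.6300)
= 49 * 1.5800
= 77.4200

77.4200


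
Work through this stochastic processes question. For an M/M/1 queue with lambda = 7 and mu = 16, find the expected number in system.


rho = 7/16 = 0.4375
L = rho/(1-rho)
= 0.4375/0.5625
= 0.7778

0.7778


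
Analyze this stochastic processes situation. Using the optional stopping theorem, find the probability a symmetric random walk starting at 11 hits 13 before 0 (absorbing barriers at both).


By optional stopping theorem: E(M at tau) = M(0) = 11
P(hit 13)*13 + P(hit 0)*0 = 11
P(hit 13) = (11 - 0)/(13 - 0) = 11/13 = 0.8462

0.8462


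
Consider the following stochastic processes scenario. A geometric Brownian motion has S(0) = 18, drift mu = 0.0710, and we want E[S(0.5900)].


E[S(t)] = S(0) * exp(mu * t)
= 18 * exp(0.0710 * 0.5900)
= 18 * 1.0428
= 18.7700

18.7700


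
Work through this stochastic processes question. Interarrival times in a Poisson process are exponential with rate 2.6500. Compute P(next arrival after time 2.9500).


P(X > t) = exp(-lambda * t)
= exp(-2.6500 * 2.9500)
= exp(-7.8175) = 4.0263e-04

4.0263e-04


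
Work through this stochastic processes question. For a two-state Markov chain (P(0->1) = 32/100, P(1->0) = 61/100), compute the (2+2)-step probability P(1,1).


P^4 = P^2 * P^2
Computing via matrix multiplication of the transition matrix.
Entry (1,1) of P^4 = 0.3441

0.3441


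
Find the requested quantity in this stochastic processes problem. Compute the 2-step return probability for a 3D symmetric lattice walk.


P(return in 2 steps) = P(reverse first step) = 1/(2d)
= 1/6
= 0.1667

0.1667


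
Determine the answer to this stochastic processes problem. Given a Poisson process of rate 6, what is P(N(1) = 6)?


P(N(t)=k) = (lambda*t)^k * exp(-lambda*t) / k!
lambda*t = 6
= 6^6 * exp(-6) / 6!
= 46656 * 0.0025 / 720
= 0.1606

0.1606


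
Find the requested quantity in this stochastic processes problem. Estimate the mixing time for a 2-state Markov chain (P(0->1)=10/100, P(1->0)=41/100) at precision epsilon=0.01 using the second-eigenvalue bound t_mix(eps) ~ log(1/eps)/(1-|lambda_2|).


lambda_2 = |1 - p01 - p10| = |1 - 0.1000 - 0.4100| = 0.4900
t_mix ~ log(1/eps)/(1 - |lambda_2|)
= log(100)/(1 - 0.4900) = 4.6052/0.5100
= 9.0297

9.0297


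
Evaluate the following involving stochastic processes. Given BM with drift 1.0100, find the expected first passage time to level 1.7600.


Expected first passage time = a/mu
= 1.7600/1.0100
= 1.7426

1.7426


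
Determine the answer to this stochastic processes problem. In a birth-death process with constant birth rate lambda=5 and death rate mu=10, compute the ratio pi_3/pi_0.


For birth-death process, pi_n/pi_0 = (lambda/mu)^n
= (5/10)^3
= 0.1250

0.1250


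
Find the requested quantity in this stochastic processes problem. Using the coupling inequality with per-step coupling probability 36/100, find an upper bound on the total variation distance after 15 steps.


TV distance bound <= (1-delta)^n
= (1 - 0.3600)^15
= 0.6400^15
= 0.0012

0.0012


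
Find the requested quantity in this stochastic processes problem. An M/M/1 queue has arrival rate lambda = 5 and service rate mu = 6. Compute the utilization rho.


rho = lambda/mu
= 5/6
= 0.8333

0.8333


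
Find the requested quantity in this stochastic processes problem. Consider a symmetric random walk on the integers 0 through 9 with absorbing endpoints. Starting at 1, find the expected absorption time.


For symmetric RW on 0,...,N with absorbing barriers, E(i) = i*(N-i)
E(1) = 1 * 8 = 8

8


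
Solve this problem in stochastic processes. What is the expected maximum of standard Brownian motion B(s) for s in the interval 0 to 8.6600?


E(max B(s)) = sqrt(2t/pi)
= sqrt(2*8.6600/pi)
= sqrt(5.5131)
= 2.3480

2.3480


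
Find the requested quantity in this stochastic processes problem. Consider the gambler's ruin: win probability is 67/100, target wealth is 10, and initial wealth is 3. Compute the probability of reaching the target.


Gambler's ruin formula:
r = q/p = 0.3300/0.6700 = 0.4925
P(win) = (1 - r^i)/(1 - r^N)
= (1 - 0.4925^3)/(1 - 0.4925^10)
= 0.8813

0.8813
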